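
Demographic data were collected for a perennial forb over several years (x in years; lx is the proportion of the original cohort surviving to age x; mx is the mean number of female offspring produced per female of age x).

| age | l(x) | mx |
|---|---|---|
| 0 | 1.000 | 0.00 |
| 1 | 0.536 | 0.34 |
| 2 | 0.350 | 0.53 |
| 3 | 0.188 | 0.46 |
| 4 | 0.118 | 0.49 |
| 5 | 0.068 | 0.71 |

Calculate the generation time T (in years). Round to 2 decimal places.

2.29

lx·mx: 0, 0.18224, 0.1855, 0.08648, 0.05782, 0.04828 → R0 = 0.56032
x·lx·mx: 0, 0.18224, 0.371, 0.25944, 0.23128, 0.2414 → Σ = 1.28536
T = 1.28536 / 0.56032 = 2.293975… → 2.29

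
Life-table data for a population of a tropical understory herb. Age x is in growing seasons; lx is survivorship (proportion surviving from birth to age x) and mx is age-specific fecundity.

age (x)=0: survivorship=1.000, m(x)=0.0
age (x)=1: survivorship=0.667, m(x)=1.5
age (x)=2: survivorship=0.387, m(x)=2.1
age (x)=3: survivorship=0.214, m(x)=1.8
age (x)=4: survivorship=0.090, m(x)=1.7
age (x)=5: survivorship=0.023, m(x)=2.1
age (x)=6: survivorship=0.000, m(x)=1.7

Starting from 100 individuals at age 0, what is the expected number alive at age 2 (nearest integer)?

39

Expected survivors = N0 · l_2 = 100 × 0.387 = 38.7 → 39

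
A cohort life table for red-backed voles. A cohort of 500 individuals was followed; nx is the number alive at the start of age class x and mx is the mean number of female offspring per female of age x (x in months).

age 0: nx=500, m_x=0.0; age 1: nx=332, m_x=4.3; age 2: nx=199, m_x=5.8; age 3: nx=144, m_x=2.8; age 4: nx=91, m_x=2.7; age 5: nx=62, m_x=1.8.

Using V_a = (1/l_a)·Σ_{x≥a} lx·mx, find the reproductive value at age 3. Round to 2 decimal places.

5.28

lx = nx/n0 = nx/500: 1, 0.664, 0.398, 0.288, 0.182, 0.124
lx·mx for x ≥ 3: 0.8064, 0.4914, 0.2232 → sum = 1.521
V_3 = 1.521 / l_3 = 1.521 / 0.288 = 5.28125 → 5.28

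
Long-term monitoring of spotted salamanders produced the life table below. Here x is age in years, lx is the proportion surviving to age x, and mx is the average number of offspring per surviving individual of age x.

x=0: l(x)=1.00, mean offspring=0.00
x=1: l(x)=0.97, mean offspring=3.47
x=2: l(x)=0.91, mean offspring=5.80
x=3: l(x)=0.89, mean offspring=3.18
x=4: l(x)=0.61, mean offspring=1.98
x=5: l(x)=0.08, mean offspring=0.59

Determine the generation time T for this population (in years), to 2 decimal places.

lx·mx: 0, 3.3659, 5.278, 2.8302, 1.2078, 0.0472 → R0 = 12.7291
x·lx·mx: 0, 3.3659, 10.556, 8.4906, 4.8312, 0.236 → Σ = 27.4797
T = 27.4797 / 12.7291 = 2.158809… → 2.16

2.16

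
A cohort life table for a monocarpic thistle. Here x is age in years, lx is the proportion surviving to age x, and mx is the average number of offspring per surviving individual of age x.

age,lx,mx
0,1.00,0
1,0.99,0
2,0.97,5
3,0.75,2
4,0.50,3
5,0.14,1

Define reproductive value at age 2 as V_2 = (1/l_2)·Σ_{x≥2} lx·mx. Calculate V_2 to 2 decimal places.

lx·mx for x ≥ 2: 4.85, 1.5, 1.5, 0.14 → sum = 7.99
V_2 = 7.99 / l_2 = 7.99 / 0.97 = 8.237113… → 8.24

8.24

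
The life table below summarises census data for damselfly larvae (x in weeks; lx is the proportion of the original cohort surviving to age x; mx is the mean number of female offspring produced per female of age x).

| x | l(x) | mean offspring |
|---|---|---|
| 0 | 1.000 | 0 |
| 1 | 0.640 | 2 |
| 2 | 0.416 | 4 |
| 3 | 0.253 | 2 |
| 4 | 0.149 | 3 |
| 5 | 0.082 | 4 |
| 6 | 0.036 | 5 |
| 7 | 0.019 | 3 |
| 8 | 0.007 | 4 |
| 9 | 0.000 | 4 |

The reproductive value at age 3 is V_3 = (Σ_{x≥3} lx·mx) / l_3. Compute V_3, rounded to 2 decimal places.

lx·mx for x ≥ 3: 0.506, 0.447, 0.328, 0.18, 0.057, 0.028, 0 → sum = 1.546
V_3 = 1.546 / l_3 = 1.546 / 0.253 = 6.110672… → 6.11

6.11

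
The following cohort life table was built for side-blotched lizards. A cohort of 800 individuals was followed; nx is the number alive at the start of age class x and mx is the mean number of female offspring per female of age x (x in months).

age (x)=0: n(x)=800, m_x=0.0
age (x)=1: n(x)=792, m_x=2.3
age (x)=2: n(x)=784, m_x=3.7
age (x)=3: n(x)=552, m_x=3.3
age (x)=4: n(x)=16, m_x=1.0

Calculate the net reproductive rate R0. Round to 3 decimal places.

lx = nx/n0 = nx/800: 1, 0.99, 0.98, 0.69, 0.02
lx·mx by age: 0, 2.277, 3.626, 2.277, 0.02
R0 = Σ lx·mx = 8.2 → 8.200

8.200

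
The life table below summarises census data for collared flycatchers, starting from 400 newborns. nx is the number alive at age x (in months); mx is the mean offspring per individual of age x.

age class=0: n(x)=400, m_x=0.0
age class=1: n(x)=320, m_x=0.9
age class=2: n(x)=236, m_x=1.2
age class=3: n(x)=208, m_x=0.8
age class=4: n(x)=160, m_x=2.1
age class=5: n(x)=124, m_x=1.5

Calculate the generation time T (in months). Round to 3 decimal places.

2.880

lx = nx/n0 = nx/400: 1, 0.8, 0.59, 0.52, 0.4, 0.31
lx·mx: 0, 0.72, 0.708, 0.416, 0.84, 0.465 → R0 = 3.149
x·lx·mx: 0, 0.72, 1.416, 1.248, 3.36, 2.325 → Σ = 9.069
T = 9.069 / 3.149 = 2.879962… → 2.880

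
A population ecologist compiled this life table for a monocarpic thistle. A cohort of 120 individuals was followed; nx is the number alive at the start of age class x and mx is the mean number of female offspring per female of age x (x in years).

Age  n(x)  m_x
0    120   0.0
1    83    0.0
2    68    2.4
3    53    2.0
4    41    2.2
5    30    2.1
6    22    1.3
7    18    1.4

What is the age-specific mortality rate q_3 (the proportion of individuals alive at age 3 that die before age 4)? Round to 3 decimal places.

0.226

lx = nx/n0 = nx/120: 1, 0.69167…, 0.56667…, 0.44167…, 0.34167…, 0.25, 0.18333…, 0.15
q_3 = (l_3 − l_4) / l_3 = (0.441667… − 0.341667…) / 0.441667…
     = 0.1… / 0.441667… = 0.226415… → 0.226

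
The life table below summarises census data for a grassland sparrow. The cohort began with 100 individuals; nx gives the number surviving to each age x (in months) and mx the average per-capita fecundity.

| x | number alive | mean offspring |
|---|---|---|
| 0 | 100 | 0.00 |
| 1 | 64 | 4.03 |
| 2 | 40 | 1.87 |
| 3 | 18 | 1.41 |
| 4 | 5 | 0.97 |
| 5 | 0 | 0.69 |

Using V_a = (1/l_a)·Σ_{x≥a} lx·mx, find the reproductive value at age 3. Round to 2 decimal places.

1.68

lx = nx/n0 = nx/100: 1, 0.64, 0.4, 0.18, 0.05, 0
lx·mx for x ≥ 3: 0.2538, 0.0485, 0 → sum = 0.3023
V_3 = 0.3023 / l_3 = 0.3023 / 0.18 = 1.679444… → 1.68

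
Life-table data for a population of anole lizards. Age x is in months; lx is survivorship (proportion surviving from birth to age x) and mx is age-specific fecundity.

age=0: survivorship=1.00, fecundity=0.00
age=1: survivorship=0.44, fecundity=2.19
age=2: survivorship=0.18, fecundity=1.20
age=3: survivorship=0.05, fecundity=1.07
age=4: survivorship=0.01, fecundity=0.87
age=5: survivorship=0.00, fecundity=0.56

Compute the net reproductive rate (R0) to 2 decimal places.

lx·mx by age: 0, 0.9636, 0.216, 0.0535, 0.0087, 0
R0 = Σ lx·mx = 1.2418 → 1.24

1.24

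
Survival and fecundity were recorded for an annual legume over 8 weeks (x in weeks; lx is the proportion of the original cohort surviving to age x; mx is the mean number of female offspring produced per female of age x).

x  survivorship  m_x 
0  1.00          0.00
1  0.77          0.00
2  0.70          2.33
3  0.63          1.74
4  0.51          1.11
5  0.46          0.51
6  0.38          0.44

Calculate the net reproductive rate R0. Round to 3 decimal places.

3.695

lx·mx by age: 0, 0, 1.631, 1.0962, 0.5661, 0.2346, 0.1672
R0 = Σ lx·mx = 3.6951 → 3.695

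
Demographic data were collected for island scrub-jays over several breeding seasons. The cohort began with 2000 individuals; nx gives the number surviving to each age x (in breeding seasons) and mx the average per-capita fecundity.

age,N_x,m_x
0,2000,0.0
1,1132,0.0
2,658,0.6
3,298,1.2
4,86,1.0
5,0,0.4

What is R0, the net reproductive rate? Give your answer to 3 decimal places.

0.419

lx = nx/n0 = nx/2000: 1, 0.566, 0.329, 0.149, 0.043, 0
lx·mx by age: 0, 0, 0.1974, 0.1788, 0.043, 0
R0 = Σ lx·mx = 0.4192 → 0.419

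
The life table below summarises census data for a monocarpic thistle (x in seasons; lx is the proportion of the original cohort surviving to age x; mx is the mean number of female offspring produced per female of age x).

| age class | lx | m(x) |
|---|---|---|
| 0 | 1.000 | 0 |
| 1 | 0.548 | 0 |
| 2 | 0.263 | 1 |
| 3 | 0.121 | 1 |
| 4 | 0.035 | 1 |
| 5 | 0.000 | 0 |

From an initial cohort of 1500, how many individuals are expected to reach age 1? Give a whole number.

822

Expected survivors = N0 · l_1 = 1500 × 0.548 = 822 → 822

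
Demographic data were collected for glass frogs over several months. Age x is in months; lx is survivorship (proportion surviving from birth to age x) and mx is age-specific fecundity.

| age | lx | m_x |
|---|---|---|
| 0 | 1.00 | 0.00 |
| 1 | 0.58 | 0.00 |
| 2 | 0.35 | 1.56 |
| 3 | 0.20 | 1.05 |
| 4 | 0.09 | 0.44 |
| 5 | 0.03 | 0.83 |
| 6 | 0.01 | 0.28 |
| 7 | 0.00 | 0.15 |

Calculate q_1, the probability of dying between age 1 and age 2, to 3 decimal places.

q_1 = (l_1 − l_2) / l_1 = (0.58 − 0.35) / 0.58
     = 0.23 / 0.58 = 0.396552… → 0.397

0.397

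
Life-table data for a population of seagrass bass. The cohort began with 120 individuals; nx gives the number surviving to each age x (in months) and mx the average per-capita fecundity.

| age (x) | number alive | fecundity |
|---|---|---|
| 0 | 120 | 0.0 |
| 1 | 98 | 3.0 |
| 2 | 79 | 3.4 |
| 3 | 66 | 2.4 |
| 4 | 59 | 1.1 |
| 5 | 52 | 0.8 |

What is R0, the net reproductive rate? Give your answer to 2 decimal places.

lx = nx/n0 = nx/120: 1, 0.81667…, 0.65833…, 0.55, 0.49167…, 0.43333…
lx·mx by age: 0, 2.45…, 2.238333…, 1.32, 0.540833…, 0.346667…
R0 = Σ lx·mx = 6.895833… → 6.90

6.90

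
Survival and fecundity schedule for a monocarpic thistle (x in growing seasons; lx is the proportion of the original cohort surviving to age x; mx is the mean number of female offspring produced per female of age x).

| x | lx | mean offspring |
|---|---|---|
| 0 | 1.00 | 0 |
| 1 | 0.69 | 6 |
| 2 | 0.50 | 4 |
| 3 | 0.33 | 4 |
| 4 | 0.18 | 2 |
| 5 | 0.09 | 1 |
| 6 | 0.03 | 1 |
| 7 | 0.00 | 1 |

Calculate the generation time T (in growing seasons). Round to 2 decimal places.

lx·mx: 0, 4.14, 2, 1.32, 0.36, 0.09, 0.03, 0 → R0 = 7.94
x·lx·mx: 0, 4.14, 4, 3.96, 1.44, 0.45, 0.18, 0 → Σ = 14.17
T = 14.17 / 7.94 = 1.784635… → 1.78

1.78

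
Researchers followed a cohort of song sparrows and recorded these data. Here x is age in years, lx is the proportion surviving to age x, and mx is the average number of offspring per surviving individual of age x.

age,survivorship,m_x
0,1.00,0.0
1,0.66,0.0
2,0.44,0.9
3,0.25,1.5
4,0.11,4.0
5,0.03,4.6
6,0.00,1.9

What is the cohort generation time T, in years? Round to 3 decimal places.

lx·mx: 0, 0, 0.396, 0.375, 0.44, 0.138, 0 → R0 = 1.349
x·lx·mx: 0, 0, 0.792, 1.125, 1.76, 0.69, 0 → Σ = 4.367
T = 4.367 / 1.349 = 3.237213… → 3.237

3.237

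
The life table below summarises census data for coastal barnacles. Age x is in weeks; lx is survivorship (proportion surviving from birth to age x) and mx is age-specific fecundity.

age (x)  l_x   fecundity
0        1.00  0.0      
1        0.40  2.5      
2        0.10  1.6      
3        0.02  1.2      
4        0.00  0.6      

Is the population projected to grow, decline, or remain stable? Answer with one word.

growing

R0 = Σ lx·mx = 0 + 1 + 0.16 + 0.024 + 0 = 1.184
R0 > 1, so the population is growing.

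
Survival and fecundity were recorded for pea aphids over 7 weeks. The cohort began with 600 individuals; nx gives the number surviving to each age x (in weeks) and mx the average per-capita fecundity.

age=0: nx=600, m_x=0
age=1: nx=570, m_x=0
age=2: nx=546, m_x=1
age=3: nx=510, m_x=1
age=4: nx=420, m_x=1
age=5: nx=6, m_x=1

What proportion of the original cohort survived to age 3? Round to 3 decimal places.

l_3 = n_3/n_0 = 510/600 = 0.85 → 0.850

0.850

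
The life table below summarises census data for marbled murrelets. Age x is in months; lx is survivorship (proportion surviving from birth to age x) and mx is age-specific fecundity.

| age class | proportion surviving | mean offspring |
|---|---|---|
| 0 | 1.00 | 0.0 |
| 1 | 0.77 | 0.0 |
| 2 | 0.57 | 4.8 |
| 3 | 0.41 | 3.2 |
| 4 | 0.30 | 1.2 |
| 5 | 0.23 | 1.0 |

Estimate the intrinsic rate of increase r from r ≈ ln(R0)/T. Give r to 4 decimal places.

R0 = Σ lx·mx = 0 + 0 + 2.736 + 1.312 + 0.36 + 0.23 = 4.638
Σ x·lx·mx = 11.998; T = 11.998/4.638 = 2.58689…
r ≈ ln(R0)/T = ln(4.638)/2.58689… = 0.593099… → 0.5931

0.5931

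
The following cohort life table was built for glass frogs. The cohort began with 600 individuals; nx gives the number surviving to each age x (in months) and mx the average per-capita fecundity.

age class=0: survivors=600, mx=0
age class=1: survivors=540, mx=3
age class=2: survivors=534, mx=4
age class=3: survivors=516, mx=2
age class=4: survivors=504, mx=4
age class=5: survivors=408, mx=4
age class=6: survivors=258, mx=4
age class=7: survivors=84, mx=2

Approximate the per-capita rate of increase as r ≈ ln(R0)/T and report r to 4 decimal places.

0.8211

lx = nx/n0 = nx/600: 1, 0.9, 0.89, 0.86, 0.84, 0.68, 0.43, 0.14
R0 = Σ lx·mx = 0 + 2.7 + 3.56 + 1.72 + 3.36 + 2.72 + 1.72 + 0.28 = 16.06
Σ x·lx·mx = 54.3; T = 54.3/16.06 = 3.38107…
r ≈ ln(R0)/T = ln(16.06)/3.38107… = 0.82114… → 0.8211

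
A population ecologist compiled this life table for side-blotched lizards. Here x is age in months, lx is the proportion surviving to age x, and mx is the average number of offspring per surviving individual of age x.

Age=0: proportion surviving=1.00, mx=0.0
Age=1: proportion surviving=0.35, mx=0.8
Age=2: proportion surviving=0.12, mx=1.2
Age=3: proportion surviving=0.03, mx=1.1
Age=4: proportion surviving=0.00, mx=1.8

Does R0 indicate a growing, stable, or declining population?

declining

R0 = Σ lx·mx = 0 + 0.28 + 0.144 + 0.033 + 0 = 0.457
R0 < 1, so the population is declining.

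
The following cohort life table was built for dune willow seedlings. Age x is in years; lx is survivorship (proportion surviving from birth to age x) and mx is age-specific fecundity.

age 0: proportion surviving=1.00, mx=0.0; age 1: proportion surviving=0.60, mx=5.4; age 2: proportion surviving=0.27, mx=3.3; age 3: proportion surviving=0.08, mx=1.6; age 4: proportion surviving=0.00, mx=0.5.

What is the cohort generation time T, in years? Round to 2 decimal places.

lx·mx: 0, 3.24, 0.891, 0.128, 0 → R0 = 4.259
x·lx·mx: 0, 3.24, 1.782, 0.384, 0 → Σ = 5.406
T = 5.406 / 4.259 = 1.269312… → 1.27

1.27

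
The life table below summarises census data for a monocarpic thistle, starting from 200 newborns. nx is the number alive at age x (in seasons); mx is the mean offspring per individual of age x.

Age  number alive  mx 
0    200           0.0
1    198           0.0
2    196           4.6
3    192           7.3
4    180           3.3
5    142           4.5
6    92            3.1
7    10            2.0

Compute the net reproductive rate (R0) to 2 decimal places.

lx = nx/n0 = nx/200: 1, 0.99, 0.98, 0.96, 0.9, 0.71, 0.46, 0.05
lx·mx by age: 0, 0, 4.508, 7.008, 2.97, 3.195, 1.426, 0.1
R0 = Σ lx·mx = 19.207 → 19.21

19.21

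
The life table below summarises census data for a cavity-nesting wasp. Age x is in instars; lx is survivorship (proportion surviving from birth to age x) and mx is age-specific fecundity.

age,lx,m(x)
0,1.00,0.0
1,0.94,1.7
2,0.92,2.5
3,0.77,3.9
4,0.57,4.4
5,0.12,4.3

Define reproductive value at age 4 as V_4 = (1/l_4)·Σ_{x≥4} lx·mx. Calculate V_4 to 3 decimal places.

lx·mx for x ≥ 4: 2.508, 0.516 → sum = 3.024
V_4 = 3.024 / l_4 = 3.024 / 0.57 = 5.305263… → 5.305

5.305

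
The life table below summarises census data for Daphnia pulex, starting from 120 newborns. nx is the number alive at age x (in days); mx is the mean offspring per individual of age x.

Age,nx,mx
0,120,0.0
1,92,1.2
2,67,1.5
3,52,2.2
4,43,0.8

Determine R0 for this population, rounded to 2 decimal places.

lx = nx/n0 = nx/120: 1, 0.76667…, 0.55833…, 0.43333…, 0.35833…
lx·mx by age: 0, 0.92…, 0.8375…, 0.953333…, 0.286667…
R0 = Σ lx·mx = 2.9975… → 3.00

3.00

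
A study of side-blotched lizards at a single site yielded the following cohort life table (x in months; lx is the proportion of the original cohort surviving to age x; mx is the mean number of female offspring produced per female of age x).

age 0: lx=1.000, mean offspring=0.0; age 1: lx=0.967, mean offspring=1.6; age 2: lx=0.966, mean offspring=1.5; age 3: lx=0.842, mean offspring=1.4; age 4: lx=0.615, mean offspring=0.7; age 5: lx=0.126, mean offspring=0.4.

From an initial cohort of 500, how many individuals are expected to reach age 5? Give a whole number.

63

Expected survivors = N0 · l_5 = 500 × 0.126 = 63 → 63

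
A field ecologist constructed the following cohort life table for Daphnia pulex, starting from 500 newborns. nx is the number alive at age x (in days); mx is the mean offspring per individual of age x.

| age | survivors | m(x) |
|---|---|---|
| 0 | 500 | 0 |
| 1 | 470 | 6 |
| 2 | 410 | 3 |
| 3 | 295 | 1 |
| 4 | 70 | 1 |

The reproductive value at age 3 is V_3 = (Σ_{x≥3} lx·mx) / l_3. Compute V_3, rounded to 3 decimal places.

1.237

lx = nx/n0 = nx/500: 1, 0.94, 0.82, 0.59, 0.14
lx·mx for x ≥ 3: 0.59, 0.14 → sum = 0.73
V_3 = 0.73 / l_3 = 0.73 / 0.59 = 1.237288… → 1.237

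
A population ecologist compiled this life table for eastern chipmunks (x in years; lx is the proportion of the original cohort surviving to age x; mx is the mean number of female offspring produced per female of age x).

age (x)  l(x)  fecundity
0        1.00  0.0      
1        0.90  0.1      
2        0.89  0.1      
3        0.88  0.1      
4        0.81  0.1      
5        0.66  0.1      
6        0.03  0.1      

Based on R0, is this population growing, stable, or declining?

declining

R0 = Σ lx·mx = 0 + 0.09 + 0.089 + 0.088 + 0.081 + 0.066 + 0.003 = 0.417
R0 < 1, so the population is declining.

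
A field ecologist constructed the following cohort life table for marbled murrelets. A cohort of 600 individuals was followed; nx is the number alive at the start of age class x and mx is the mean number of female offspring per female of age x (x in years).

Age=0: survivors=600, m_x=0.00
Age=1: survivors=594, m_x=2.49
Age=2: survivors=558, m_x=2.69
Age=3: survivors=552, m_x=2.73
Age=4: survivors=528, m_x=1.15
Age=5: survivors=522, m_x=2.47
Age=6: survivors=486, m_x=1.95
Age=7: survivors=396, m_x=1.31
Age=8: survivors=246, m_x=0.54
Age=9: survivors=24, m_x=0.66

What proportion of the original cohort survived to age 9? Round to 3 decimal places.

l_9 = n_9/n_0 = 24/600 = 0.04 → 0.040

0.040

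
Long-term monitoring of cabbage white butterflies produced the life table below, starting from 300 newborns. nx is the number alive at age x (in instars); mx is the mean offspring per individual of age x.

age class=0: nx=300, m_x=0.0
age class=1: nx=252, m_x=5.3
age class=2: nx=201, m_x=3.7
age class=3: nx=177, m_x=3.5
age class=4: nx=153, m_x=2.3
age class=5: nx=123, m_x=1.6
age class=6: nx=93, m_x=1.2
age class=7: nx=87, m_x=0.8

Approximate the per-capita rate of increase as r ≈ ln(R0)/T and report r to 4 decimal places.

lx = nx/n0 = nx/300: 1, 0.84, 0.67, 0.59, 0.51, 0.41, 0.31, 0.29
R0 = Σ lx·mx = 0 + 4.452 + 2.479 + 2.065 + 1.173 + 0.656 + 0.372 + 0.232 = 11.429
Σ x·lx·mx = 27.433; T = 27.433/11.429 = 2.4003…
r ≈ ln(R0)/T = ln(11.429)/2.4003… = 1.014938… → 1.0149

1.0149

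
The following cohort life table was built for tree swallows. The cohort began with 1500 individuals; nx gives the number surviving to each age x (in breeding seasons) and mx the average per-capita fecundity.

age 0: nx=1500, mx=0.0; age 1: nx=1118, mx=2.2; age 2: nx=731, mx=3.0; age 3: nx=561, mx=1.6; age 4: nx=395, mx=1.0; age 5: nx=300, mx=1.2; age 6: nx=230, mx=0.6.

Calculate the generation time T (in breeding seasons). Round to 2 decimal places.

2.13

lx = nx/n0 = nx/1500: 1, 0.74533…, 0.48733…, 0.374, 0.26333…, 0.2, 0.15333…
lx·mx: 0, 1.639733…, 1.462…, 0.5984, 0.263333…, 0.24, 0.092… → R0 = 4.295467…
x·lx·mx: 0, 1.639733…, 2.924…, 1.7952, 1.053333…, 1.2, 0.552… → Σ = 9.164267…
T = 9.164267… / 4.295467… = 2.133474… → 2.13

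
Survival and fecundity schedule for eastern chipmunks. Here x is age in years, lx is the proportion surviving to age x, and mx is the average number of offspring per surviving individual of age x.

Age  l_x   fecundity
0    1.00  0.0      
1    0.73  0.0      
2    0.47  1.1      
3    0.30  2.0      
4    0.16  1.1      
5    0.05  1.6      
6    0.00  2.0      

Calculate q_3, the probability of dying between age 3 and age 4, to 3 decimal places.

0.467

q_3 = (l_3 − l_4) / l_3 = (0.3 − 0.16) / 0.3
     = 0.14 / 0.3 = 0.466667… → 0.467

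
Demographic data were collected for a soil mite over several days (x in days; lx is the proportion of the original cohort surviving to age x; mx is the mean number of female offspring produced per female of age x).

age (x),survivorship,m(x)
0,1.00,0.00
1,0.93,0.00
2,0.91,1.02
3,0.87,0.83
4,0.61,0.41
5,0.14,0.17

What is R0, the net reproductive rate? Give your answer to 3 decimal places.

1.924

lx·mx by age: 0, 0, 0.9282, 0.7221, 0.2501, 0.0238
R0 = Σ lx·mx = 1.9242 → 1.924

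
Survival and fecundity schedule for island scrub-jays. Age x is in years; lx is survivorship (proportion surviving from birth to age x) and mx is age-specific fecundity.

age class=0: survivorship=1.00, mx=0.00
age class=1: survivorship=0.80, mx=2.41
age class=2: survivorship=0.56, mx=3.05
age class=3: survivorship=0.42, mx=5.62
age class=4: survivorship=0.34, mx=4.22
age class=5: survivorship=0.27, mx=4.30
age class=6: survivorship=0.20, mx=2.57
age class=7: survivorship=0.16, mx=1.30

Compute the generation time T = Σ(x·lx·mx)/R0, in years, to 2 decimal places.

lx·mx: 0, 1.928, 1.708, 2.3604, 1.4348, 1.161, 0.514, 0.208 → R0 = 9.3142
x·lx·mx: 0, 1.928, 3.416, 7.0812, 5.7392, 5.805, 3.084, 1.456 → Σ = 28.5094
T = 28.5094 / 9.3142 = 3.060853… → 3.06

3.06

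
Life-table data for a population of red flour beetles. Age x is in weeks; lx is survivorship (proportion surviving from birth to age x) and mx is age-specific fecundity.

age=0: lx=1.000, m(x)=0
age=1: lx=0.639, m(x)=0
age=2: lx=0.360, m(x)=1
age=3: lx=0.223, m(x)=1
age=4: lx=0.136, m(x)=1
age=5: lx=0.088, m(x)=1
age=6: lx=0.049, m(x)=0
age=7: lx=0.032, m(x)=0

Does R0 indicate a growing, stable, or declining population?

R0 = Σ lx·mx = 0 + 0 + 0.36 + 0.223 + 0.136 + 0.088 + 0 + 0 = 0.807
R0 < 1, so the population is declining.

declining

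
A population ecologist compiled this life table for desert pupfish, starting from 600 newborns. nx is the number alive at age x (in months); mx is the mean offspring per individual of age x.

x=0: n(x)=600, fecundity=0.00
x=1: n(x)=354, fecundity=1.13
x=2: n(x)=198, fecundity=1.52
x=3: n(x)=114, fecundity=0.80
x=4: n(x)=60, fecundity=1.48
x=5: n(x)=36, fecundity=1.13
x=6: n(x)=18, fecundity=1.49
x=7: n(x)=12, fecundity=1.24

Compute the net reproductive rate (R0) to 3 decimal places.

lx = nx/n0 = nx/600: 1, 0.59, 0.33, 0.19, 0.1, 0.06, 0.03, 0.02
lx·mx by age: 0, 0.6667, 0.5016, 0.152, 0.148, 0.0678, 0.0447, 0.0248
R0 = Σ lx·mx = 1.6056 → 1.606

1.606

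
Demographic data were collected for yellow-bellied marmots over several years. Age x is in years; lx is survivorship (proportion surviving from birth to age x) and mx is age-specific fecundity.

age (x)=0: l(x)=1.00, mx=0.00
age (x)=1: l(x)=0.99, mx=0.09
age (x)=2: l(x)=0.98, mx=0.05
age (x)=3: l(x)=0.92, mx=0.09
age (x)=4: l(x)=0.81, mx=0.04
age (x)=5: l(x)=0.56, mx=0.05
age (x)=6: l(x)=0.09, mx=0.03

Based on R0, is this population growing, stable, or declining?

R0 = Σ lx·mx = 0 + 0.0891 + 0.049 + 0.0828 + 0.0324 + 0.028 + 0.0027 = 0.284
R0 < 1, so the population is declining.

declining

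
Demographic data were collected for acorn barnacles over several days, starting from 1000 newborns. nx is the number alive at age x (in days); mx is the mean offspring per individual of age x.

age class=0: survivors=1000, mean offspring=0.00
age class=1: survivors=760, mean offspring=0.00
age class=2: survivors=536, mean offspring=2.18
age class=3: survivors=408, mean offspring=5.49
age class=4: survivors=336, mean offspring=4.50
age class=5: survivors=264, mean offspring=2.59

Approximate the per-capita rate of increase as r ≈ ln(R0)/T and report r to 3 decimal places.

lx = nx/n0 = nx/1000: 1, 0.76, 0.536, 0.408, 0.336, 0.264
R0 = Σ lx·mx = 0 + 0 + 1.16848 + 2.23992 + 1.512 + 0.68376 = 5.60416
Σ x·lx·mx = 18.52352; T = 18.52352/5.60416 = 3.30532…
r ≈ ln(R0)/T = ln(5.60416)/3.30532… = 0.52144… → 0.521

0.521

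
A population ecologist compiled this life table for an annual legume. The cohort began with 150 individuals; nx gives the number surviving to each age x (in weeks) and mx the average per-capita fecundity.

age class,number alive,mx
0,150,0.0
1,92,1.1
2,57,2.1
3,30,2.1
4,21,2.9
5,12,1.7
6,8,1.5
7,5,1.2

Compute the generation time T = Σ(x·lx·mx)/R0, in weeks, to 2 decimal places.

2.58

lx = nx/n0 = nx/150: 1, 0.61333…, 0.38, 0.2, 0.14, 0.08, 0.05333…, 0.03333…
lx·mx: 0, 0.674667…, 0.798, 0.42, 0.406, 0.136, 0.08…, 0.04… → R0 = 2.554667…
x·lx·mx: 0, 0.674667…, 1.596, 1.26, 1.624, 0.68, 0.48…, 0.28… → Σ = 6.594667…
T = 6.594667… / 2.554667… = 2.58142… → 2.58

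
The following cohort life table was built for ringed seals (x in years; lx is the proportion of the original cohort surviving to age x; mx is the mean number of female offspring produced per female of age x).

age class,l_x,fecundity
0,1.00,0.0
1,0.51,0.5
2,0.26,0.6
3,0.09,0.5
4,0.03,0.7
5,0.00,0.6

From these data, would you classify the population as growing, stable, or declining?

R0 = Σ lx·mx = 0 + 0.255 + 0.156 + 0.045 + 0.021 + 0 = 0.477
R0 < 1, so the population is declining.

declining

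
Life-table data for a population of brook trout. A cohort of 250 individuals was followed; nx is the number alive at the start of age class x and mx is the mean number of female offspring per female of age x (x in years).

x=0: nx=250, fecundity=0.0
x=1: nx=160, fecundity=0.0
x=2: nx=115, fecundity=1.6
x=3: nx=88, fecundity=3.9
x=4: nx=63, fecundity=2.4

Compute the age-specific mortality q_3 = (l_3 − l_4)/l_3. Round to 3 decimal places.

lx = nx/n0 = nx/250: 1, 0.64, 0.46, 0.352, 0.252
q_3 = (l_3 − l_4) / l_3 = (0.352 − 0.252) / 0.352
     = 0.1 / 0.352 = 0.284091… → 0.284

0.284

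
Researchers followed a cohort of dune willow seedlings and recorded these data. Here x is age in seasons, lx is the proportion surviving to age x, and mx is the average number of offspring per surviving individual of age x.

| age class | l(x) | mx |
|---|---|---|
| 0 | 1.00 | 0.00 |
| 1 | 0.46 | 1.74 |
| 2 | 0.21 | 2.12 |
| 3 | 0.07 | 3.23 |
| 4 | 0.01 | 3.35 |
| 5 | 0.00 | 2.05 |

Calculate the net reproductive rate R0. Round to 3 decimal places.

1.505

lx·mx by age: 0, 0.8004, 0.4452, 0.2261, 0.0335, 0
R0 = Σ lx·mx = 1.5052 → 1.505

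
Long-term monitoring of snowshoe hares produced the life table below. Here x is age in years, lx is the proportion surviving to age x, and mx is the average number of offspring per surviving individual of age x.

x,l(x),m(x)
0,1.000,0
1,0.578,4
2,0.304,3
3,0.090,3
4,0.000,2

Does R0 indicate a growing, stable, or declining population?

R0 = Σ lx·mx = 0 + 2.312 + 0.912 + 0.27 + 0 = 3.494
R0 > 1, so the population is growing.

growing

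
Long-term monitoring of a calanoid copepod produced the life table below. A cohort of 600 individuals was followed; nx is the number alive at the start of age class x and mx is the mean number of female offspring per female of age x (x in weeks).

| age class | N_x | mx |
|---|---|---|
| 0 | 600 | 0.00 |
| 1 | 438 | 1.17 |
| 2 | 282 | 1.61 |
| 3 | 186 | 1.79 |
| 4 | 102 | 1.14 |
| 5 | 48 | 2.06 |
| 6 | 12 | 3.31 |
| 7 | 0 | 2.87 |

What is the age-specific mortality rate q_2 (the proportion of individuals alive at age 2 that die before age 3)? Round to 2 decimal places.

0.34

lx = nx/n0 = nx/600: 1, 0.73, 0.47, 0.31, 0.17, 0.08, 0.02, 0
q_2 = (l_2 − l_3) / l_2 = (0.47 − 0.31) / 0.47
     = 0.16 / 0.47 = 0.340426… → 0.34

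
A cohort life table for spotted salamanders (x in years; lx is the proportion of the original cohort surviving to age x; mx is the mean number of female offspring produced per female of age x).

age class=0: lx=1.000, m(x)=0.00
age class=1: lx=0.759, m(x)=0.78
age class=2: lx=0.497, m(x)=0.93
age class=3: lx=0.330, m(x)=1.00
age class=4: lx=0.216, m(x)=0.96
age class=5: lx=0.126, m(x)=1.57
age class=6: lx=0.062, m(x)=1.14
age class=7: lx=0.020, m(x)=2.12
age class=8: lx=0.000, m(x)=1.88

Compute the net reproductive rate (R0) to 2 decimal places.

lx·mx by age: 0, 0.59202, 0.46221, 0.33, 0.20736, 0.19782, 0.07068, 0.0424, 0
R0 = Σ lx·mx = 1.90249 → 1.90

1.90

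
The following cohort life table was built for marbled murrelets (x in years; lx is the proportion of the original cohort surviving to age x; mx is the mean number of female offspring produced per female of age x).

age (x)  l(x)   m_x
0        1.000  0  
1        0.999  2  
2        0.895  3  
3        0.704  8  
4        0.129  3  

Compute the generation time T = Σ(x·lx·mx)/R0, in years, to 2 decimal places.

2.41

lx·mx: 0, 1.998, 2.685, 5.632, 0.387 → R0 = 10.702
x·lx·mx: 0, 1.998, 5.37, 16.896, 1.548 → Σ = 25.812
T = 25.812 / 10.702 = 2.411886… → 2.41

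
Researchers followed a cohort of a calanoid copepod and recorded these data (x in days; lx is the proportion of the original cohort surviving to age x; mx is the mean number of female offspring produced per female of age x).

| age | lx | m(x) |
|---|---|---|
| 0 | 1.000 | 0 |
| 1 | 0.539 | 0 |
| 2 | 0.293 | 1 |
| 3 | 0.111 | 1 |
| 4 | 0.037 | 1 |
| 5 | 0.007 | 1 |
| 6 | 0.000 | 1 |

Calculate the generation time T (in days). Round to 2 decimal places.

2.46

lx·mx: 0, 0, 0.293, 0.111, 0.037, 0.007, 0 → R0 = 0.448
x·lx·mx: 0, 0, 0.586, 0.333, 0.148, 0.035, 0 → Σ = 1.102
T = 1.102 / 0.448 = 2.459821… → 2.46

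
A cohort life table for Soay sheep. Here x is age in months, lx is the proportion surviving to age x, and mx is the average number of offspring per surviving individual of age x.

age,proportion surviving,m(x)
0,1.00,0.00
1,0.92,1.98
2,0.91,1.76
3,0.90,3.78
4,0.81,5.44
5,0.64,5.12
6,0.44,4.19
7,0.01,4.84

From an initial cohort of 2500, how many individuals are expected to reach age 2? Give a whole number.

2275

Expected survivors = N0 · l_2 = 2500 × 0.91 = 2275 → 2275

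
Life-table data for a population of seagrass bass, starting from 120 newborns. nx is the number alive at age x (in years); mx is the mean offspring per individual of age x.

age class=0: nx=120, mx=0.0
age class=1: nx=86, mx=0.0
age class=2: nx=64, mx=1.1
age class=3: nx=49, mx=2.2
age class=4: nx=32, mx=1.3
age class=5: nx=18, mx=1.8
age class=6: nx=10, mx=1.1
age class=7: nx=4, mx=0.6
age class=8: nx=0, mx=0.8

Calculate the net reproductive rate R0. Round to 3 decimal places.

lx = nx/n0 = nx/120: 1, 0.71667…, 0.53333…, 0.40833…, 0.26667…, 0.15, 0.08333…, 0.03333…, 0
lx·mx by age: 0, 0, 0.586667…, 0.898333…, 0.346667…, 0.27, 0.091667…, 0.02…, 0
R0 = Σ lx·mx = 2.213333… → 2.213

2.213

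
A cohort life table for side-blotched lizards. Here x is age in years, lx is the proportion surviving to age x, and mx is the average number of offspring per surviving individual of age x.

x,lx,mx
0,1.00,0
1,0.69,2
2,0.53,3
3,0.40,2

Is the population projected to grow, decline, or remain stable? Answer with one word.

R0 = Σ lx·mx = 0 + 1.38 + 1.59 + 0.8 = 3.77
R0 > 1, so the population is growing.

growing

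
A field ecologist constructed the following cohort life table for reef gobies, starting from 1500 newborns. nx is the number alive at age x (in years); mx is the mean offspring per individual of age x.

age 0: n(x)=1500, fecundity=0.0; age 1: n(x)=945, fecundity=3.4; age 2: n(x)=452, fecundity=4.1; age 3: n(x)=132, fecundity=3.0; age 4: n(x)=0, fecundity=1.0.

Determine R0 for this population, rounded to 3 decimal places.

3.641

lx = nx/n0 = nx/1500: 1, 0.63, 0.30133…, 0.088, 0
lx·mx by age: 0, 2.142, 1.235467…, 0.264, 0
R0 = Σ lx·mx = 3.641467… → 3.641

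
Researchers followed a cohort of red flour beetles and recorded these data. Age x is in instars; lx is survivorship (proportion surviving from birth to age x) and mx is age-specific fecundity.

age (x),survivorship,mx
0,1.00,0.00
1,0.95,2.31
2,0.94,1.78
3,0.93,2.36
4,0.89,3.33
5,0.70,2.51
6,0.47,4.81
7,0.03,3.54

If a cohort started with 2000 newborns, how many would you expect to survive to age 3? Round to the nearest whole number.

1860

Expected survivors = N0 · l_3 = 2000 × 0.93 = 1860 → 1860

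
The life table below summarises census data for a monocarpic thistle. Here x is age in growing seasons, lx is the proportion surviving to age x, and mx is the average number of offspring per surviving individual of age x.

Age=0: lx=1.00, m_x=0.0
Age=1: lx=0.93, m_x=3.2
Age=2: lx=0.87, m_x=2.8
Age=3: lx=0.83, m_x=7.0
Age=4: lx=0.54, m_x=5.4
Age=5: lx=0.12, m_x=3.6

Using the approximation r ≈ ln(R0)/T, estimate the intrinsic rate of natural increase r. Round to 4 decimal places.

0.9982

R0 = Σ lx·mx = 0 + 2.976 + 2.436 + 5.81 + 2.916 + 0.432 = 14.57
Σ x·lx·mx = 39.102; T = 39.102/14.57 = 2.68373…
r ≈ ln(R0)/T = ln(14.57)/2.68373… = 0.998223… → 0.9982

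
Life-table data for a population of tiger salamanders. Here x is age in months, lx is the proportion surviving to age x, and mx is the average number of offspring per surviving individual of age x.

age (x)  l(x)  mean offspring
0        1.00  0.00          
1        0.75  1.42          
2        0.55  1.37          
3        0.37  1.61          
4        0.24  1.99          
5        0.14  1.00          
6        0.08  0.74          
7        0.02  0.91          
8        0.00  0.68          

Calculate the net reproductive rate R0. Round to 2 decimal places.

3.11

lx·mx by age: 0, 1.065, 0.7535, 0.5957, 0.4776, 0.14, 0.0592, 0.0182, 0
R0 = Σ lx·mx = 3.1092 → 3.11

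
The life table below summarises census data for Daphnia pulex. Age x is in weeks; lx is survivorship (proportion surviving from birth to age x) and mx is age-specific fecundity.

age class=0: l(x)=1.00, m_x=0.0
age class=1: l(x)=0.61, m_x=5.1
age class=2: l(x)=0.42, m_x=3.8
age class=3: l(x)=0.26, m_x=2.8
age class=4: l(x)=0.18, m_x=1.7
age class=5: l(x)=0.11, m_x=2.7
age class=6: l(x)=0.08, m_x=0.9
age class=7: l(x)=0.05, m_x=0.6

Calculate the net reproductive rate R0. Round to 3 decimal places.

lx·mx by age: 0, 3.111, 1.596, 0.728, 0.306, 0.297, 0.072, 0.03
R0 = Σ lx·mx = 6.14 → 6.140

6.140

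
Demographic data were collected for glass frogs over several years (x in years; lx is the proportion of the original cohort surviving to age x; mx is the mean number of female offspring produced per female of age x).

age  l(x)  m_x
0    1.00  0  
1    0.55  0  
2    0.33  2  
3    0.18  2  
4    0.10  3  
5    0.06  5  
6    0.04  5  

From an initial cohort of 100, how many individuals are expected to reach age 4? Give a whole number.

Expected survivors = N0 · l_4 = 100 × 0.10 = 10 → 10

10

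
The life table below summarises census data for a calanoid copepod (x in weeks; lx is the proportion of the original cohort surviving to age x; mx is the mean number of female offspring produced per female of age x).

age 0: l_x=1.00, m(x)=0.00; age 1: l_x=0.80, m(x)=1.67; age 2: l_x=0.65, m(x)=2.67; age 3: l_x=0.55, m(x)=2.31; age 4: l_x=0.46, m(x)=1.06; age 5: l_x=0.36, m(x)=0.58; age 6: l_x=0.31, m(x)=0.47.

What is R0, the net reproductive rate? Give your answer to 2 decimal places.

lx·mx by age: 0, 1.336, 1.7355, 1.2705, 0.4876, 0.2088, 0.1457
R0 = Σ lx·mx = 5.1841 → 5.18

5.18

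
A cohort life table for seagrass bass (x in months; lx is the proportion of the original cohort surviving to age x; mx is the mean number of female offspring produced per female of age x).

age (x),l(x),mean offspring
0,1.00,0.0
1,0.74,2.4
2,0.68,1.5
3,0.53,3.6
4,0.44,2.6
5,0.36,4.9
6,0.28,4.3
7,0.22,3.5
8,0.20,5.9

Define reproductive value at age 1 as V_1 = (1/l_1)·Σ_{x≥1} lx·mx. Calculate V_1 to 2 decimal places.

lx·mx for x ≥ 1: 1.776, 1.02, 1.908, 1.144, 1.764, 1.204, 0.77, 1.18 → sum = 10.766
V_1 = 10.766 / l_1 = 10.766 / 0.74 = 14.548649… → 14.55

14.55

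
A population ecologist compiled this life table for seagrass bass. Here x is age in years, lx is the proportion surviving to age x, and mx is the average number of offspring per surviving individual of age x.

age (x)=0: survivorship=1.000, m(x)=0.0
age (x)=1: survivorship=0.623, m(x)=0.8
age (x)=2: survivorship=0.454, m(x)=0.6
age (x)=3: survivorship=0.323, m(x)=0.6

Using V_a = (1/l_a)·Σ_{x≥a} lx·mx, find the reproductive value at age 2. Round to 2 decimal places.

lx·mx for x ≥ 2: 0.2724, 0.1938 → sum = 0.4662
V_2 = 0.4662 / l_2 = 0.4662 / 0.454 = 1.026872… → 1.03

1.03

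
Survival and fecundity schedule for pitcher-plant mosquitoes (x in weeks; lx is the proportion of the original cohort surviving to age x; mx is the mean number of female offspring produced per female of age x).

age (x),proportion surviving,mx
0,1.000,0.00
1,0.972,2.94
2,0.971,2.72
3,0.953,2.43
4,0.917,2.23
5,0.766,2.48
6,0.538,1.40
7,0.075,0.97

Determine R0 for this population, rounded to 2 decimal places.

lx·mx by age: 0, 2.85768, 2.64112, 2.31579, 2.04491, 1.89968, 0.7532, 0.07275
R0 = Σ lx·mx = 12.58513 → 12.59

12.59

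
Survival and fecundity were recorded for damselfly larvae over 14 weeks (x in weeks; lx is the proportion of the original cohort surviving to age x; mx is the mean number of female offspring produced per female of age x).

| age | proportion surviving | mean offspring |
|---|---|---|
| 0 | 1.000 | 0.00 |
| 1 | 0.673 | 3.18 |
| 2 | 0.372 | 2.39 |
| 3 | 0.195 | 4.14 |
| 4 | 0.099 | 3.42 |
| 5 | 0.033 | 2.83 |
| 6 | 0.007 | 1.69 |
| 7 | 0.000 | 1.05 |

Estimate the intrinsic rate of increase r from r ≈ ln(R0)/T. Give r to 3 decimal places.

R0 = Σ lx·mx = 0 + 2.14014 + 0.88908 + 0.8073 + 0.33858 + 0.09339 + 0.01183 + 0 = 4.28032
Σ x·lx·mx = 8.23245; T = 8.23245/4.28032 = 1.92333…
r ≈ ln(R0)/T = ln(4.28032)/1.92333… = 0.756… → 0.756

0.756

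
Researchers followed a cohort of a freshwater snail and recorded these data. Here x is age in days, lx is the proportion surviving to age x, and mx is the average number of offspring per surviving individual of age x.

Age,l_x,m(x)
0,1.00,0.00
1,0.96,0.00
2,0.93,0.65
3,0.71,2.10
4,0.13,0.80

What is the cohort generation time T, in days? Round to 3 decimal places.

lx·mx: 0, 0, 0.6045, 1.491, 0.104 → R0 = 2.1995
x·lx·mx: 0, 0, 1.209, 4.473, 0.416 → Σ = 6.098
T = 6.098 / 2.1995 = 2.772448… → 2.772

2.772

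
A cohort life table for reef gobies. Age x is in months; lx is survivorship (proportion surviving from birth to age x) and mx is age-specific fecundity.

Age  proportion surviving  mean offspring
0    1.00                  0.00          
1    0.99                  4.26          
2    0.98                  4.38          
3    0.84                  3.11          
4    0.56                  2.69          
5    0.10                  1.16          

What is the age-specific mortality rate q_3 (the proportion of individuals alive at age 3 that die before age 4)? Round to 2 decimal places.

q_3 = (l_3 − l_4) / l_3 = (0.84 − 0.56) / 0.84
     = 0.28 / 0.84 = 0.333333… → 0.33

0.33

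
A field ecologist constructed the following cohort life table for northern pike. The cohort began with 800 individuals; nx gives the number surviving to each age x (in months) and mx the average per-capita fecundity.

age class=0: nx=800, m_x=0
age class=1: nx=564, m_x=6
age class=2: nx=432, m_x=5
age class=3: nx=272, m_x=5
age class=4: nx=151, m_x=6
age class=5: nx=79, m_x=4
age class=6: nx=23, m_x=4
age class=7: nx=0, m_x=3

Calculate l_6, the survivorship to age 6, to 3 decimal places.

l_6 = n_6/n_0 = 23/800 = 0.02875 → 0.029

0.029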